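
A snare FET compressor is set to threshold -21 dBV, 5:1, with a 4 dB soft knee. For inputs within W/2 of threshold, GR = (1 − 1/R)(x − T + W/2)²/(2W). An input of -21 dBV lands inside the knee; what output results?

x − T + W/2 = -21 − (-21) + 2 = 2.
GR = (1 − 1/5) × 2² / 8 = 0.8 × 4 / 8 = 0.4 dB.
Output = -21 − 0.4 = -21.4 dBV.

-21.4 dBV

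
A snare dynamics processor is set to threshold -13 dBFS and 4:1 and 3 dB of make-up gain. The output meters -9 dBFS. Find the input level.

-9 dBFS

Remove make-up: -9 − 3 = -12 dBFS.
The compressed level sits -12 − (-13) = 1 dB over threshold.
Input overshoot = R × output overshoot = 4 dB → input = -13 + 4 = -9 dBFS.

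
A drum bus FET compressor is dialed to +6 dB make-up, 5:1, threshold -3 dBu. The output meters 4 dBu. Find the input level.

2 dBu

Before make-up, the level was 4 − 6 = -2 dBu.
Post-compression overshoot = -2 − (-3) = 1 dB.
Before 5:1 compression the overshoot was 1 × 5 = 5 dB, so input = -3 + 5 = 2 dBu.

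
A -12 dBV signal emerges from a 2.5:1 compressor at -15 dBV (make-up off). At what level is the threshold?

-17 dBV

Let T be the threshold. Output overshoot = (input overshoot)/R, so -15 − T = (-12 − T)/2.5.
2.5·(-15 − T) = -12 − T → 1.5·T = -37.5 − (-12) = -25.5.
T = -25.5/1.5 = -17 dBV.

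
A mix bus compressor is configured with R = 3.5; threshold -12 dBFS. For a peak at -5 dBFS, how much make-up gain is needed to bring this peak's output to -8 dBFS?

The peak compresses to -12 + 7/3.5 = -10 dBFS.
To reach -8 dBFS requires -8 − (-10) = 2 dB of make-up.

2 dB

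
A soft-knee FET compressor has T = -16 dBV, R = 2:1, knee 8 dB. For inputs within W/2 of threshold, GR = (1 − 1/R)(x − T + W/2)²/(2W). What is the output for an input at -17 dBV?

x − T + W/2 = -17 − (-16) + 4 = 3.
GR = (1 − 1/2) × 3² / 16 = 0.5 × 9 / 16 = 0.28125 dB.
Output = -17 − 0.28125 = -17.28125 dBV.

-17.28125 dBV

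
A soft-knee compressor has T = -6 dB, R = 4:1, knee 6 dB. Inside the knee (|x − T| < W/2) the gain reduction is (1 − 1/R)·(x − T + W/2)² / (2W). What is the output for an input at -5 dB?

-6 dB

x − T + W/2 = -5 − (-6) + 3 = 4.
GR = (1 − 1/4) × 4² / 12 = 0.75 × 16 / 12 = 1 dB.
Output = -5 − 1 = -6 dB.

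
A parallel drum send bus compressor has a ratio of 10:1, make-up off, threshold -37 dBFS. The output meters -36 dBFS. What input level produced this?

Post-compression overshoot = -36 − (-37) = 1 dB.
Before 10:1 compression the overshoot was 1 × 10 = 10 dB, so input = -37 + 10 = -27 dBFS.

-27 dBFS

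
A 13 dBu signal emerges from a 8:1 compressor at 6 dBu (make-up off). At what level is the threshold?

5 dBu

Gain reduction = 13 − 6 = 7 dB; output overshoot = GR / (R − 1) = 7 / 7 = 1 dB.
Threshold = output − output overshoot = 6 − 1 = 5 dBu.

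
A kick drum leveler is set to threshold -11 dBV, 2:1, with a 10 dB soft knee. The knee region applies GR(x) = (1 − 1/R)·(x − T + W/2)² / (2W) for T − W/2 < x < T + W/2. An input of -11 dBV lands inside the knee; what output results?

-11.625 dBV

x − T + W/2 = -11 − (-11) + 5 = 5.
GR = (1 − 1/2) × 5² / 20 = 0.5 × 25 / 20 = 0.625 dB.
Output = -11 − 0.625 = -11.625 dBV.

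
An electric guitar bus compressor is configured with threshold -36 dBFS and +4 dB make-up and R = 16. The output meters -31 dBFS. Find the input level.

-20 dBFS

Before make-up, the level was -31 − 4 = -35 dBFS.
That's 1 dB above the -36 dBFS threshold.
Before 16:1 compression the overshoot was 1 × 16 = 16 dB, so input = -36 + 16 = -20 dBFS.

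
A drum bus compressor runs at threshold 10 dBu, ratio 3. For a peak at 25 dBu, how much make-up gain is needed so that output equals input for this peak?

10 dB

Without make-up, output = threshold + overshoot/3 = 10 + 5 = 15 dBu.
Gap to target: 10 dB.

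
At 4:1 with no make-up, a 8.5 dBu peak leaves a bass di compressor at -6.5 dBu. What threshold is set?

-11.5 dBu

Let T be the threshold. Output overshoot = (input overshoot)/R, so -6.5 − T = (8.5 − T)/4.
4·(-6.5 − T) = 8.5 − T → 3·T = -26 − 8.5 = -34.5.
T = -34.5/3 = -11.5 dBu.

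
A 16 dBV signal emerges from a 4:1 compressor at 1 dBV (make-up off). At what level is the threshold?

Input is 20 dB above T (since output overshoot × R = input overshoot: (1 − T)·4 = 16 − T gives T = -4 dBV).
Check: -4 + (16 − (-4))/4 = -4 + 5 = 1 dBV. ✓

-4 dBV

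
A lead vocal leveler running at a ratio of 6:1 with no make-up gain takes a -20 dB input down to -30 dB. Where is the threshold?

Gain reduction = -20 − (-30) = 10 dB; output overshoot = GR / (R − 1) = 10 / 5 = 2 dB.
Threshold = output − output overshoot = -30 − 2 = -32 dB.

-32 dB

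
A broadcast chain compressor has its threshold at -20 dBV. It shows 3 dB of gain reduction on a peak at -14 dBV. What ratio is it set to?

2:1

Input overshoot = -14 − (-20) = 6 dB.
Output overshoot = 6 − 3 = 3 dB.
Ratio = input overshoot / output overshoot = 6 / 3 = 2.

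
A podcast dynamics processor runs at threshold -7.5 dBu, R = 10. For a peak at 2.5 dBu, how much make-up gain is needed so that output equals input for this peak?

Overshoot 10 dB → 10/10 = 1 dB after compression, so the compressed level is -7.5 + 1 = -6.5 dBu.
Make-up = target − compressed = 2.5 − (-6.5) = 9 dB.

9 dB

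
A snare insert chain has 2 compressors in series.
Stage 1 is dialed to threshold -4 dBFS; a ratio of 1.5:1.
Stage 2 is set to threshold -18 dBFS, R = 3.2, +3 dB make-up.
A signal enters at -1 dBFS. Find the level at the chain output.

Stage 1: overshoot 3 dB → 3/1.5 = 2 dB → -2 dBFS.
Stage 2: 16 dB above -18 dBFS, reduced 3.2:1 to 5 dB above → -13 dBFS; +3 dB make-up → -10 dBFS.

-10 dBFS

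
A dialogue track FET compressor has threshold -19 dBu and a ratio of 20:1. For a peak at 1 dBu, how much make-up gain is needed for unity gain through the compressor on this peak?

Overshoot 20 dB → 20/20 = 1 dB after compression, so the compressed level is -19 + 1 = -18 dBu.
Make-up = target − compressed = 1 − (-18) = 19 dB.

19 dB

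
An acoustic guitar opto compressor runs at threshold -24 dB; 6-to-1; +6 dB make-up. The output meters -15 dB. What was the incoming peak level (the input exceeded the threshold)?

-6 dB

Remove make-up: -15 − 6 = -21 dB.
That's 3 dB above the -24 dB threshold.
Undo the ratio: input overshoot = 3 × 6 = 18 dB, giving input = -6 dB.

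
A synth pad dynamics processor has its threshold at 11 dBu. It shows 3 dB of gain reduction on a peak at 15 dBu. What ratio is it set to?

Input overshoot = 15 − 11 = 4 dB.
Output overshoot = 4 − 3 = 1 dB.
Ratio = input overshoot / output overshoot = 4 / 1 = 4.

4:1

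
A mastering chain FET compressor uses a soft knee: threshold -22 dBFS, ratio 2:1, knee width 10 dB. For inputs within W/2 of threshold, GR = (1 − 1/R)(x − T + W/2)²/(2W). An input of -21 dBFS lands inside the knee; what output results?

-21.9 dBFS

x − T + W/2 = -21 − (-22) + 5 = 6.
GR = (1 − 1/2) × 6² / 20 = 0.5 × 36 / 20 = 0.9 dB.
Output = -21 − 0.9 = -21.9 dBFS.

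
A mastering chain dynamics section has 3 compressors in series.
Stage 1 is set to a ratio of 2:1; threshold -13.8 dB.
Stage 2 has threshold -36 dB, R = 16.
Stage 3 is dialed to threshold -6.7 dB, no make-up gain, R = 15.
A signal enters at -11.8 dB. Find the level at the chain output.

-34.55 dB

Stage 1: -11.8 dB is 2 dB over -13.8 dB; at 2:1 that becomes 1 dB over, giving -12.8 dB.
Stage 2: -12.8 dB is 23.2 dB over -36 dB; at 16:1 that becomes 1.45 dB over, giving -34.55 dB.
Stage 3: below threshold (-34.55 ≤ -6.7); passes unchanged; output -34.55 dB.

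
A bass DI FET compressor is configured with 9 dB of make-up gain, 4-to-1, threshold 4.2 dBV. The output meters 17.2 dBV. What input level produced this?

Stripping the +9 dB make-up gives 8.2 dBV at the gain stage.
That's 4 dB above the 4.2 dBV threshold.
Before 4:1 compression the overshoot was 4 × 4 = 16 dB, so input = 4.2 + 16 = 20.2 dBV.

20.2 dBV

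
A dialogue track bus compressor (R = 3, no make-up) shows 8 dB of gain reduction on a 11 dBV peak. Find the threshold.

Input is 12 dB above T (since output overshoot × R = input overshoot: (3 − T)·3 = 11 − T gives T = -1 dBV).
Check: -1 + (11 − (-1))/3 = -1 + 4 = 3 dBV. ✓

-1 dBV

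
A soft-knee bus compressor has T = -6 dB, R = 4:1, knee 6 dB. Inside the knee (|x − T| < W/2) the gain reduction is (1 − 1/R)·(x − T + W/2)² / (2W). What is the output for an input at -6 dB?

x − T + W/2 = -6 − (-6) + 3 = 3.
GR = (1 − 1/4) × 3² / 12 = 0.75 × 9 / 12 = 0.5625 dB.
Output = -6 − 0.5625 = -6.5625 dB.

-6.5625 dB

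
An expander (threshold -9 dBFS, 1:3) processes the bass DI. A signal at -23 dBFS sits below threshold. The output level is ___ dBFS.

-51 dBFS

The input is 14 dB below the -9 dBFS threshold.
A 1:3 expander multiplies undershoot by 3: 14 × 3 = 42 dB below threshold.
Output = -9 − 42 = -51 dBFS.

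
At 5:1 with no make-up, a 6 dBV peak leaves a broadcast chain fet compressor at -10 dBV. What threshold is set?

Input is 20 dB above T (since output overshoot × R = input overshoot: (-10 − T)·5 = 6 − T gives T = -14 dBV).
Check: -14 + (6 − (-14))/5 = -14 + 4 = -10 dBV. ✓

-14 dBV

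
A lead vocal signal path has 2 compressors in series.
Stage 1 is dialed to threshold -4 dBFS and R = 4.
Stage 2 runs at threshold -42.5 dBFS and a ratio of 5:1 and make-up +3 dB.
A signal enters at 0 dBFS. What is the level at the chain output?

-31.6 dBFS

Stage 1: 4 dB above -4 dBFS, reduced 4:1 to 1 dB above → -3 dBFS.
Stage 2: 39.5 dB above -42.5 dBFS, reduced 5:1 to 7.9 dB above → -34.6 dBFS; +3 dB make-up → -31.6 dBFS.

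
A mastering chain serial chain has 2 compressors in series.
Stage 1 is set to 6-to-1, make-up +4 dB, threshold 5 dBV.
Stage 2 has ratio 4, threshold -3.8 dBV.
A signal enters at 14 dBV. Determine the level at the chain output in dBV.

-0.225 dBV

Stage 1: overshoot 9 dB → 9/6 = 1.5 dB → 6.5 dBV; +4 dB make-up → 10.5 dBV.
Stage 2: 10.5 dBV is 14.3 dB over -3.8 dBV; at 4:1 that becomes 3.575 dB over, giving -0.225 dBV.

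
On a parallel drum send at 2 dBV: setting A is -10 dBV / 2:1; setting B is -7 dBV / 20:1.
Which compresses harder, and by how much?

A: overshoot 12 dB → output overshoot 6 dB → GR 6 dB.
B: overshoot 9 dB → output overshoot 0.45 dB → GR 8.55 dB.
B reduces 2.55 dB more.

B, by 2.55 dB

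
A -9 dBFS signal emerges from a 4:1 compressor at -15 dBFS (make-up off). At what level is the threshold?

Let T be the threshold. Output overshoot = (input overshoot)/R, so -15 − T = (-9 − T)/4.
4·(-15 − T) = -9 − T → 3·T = -60 − (-9) = -51.
T = -51/3 = -17 dBFS.

-17 dBFS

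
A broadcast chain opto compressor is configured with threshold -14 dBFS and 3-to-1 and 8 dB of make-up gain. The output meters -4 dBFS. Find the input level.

Remove make-up: -4 − 8 = -12 dBFS.
Post-compression overshoot = -12 − (-14) = 2 dB.
Input overshoot = R × output overshoot = 6 dB → input = -14 + 6 = -8 dBFS.

-8 dBFS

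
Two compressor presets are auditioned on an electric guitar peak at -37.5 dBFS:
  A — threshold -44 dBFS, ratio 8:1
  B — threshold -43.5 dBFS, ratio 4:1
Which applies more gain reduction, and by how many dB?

A, by 1.1875 dB

A: overshoot 6.5 dB → output overshoot 0.8125 dB → GR 5.6875 dB.
B: overshoot 6 dB → output overshoot 1.5 dB → GR 4.5 dB.
A applies 1.1875 dB more gain reduction.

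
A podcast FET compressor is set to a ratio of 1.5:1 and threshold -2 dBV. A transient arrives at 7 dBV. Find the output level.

4 dBV

Overshoot: 7 − (-2) = 9 dB.
The 9 dB excess becomes 6 dB after 1.5:1 reduction.
So the level is -2 + 6 = 4 dBV.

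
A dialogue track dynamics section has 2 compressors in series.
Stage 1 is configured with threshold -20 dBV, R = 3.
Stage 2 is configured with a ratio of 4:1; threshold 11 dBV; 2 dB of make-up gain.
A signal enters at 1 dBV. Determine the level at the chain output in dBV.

Stage 1: 21 dB above -20 dBV, reduced 3:1 to 7 dB above → -13 dBV.
Stage 2: -13 dBV is at or below the 11 dBV threshold — no compression; make-up brings it to -11 dBV.

-11 dBV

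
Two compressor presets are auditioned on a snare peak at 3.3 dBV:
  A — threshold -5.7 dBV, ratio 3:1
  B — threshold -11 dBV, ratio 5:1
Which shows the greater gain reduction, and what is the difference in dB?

B, by 5.44 dB

A: GR = 9 − 9/3 = 6 dB.
B: GR = 14.3 − 14.3/5 = 11.44 dB.
Difference: 5.44 dB in favour of B.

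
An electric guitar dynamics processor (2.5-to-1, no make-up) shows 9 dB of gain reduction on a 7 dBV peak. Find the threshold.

-8 dBV

Gain reduction = 7 − (-2) = 9 dB; output overshoot = GR / (R − 1) = 9 / 1.5 = 6 dB.
Threshold = output − output overshoot = -2 − 6 = -8 dBV.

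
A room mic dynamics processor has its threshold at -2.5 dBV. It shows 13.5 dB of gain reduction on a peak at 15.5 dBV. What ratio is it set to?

4:1

Input overshoot = 15.5 − (-2.5) = 18 dB.
Output overshoot = 18 − 13.5 = 4.5 dB.
Ratio = input overshoot / output overshoot = 18 / 4.5 = 4.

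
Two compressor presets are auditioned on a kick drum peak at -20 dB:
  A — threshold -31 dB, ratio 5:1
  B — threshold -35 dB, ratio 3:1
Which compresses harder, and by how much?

A: overshoot 11 dB → output overshoot 2.2 dB → GR 8.8 dB.
B: overshoot 15 dB → output overshoot 5 dB → GR 10 dB.
Difference: 1.2 dB in favour of B.

B, by 1.2 dB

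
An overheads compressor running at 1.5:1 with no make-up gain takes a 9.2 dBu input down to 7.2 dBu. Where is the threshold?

Gain reduction = 9.2 − 7.2 = 2 dB; output overshoot = GR / (R − 1) = 2 / 0.5 = 4 dB.
Threshold = output − output overshoot = 7.2 − 4 = 3.2 dBu.

3.2 dBu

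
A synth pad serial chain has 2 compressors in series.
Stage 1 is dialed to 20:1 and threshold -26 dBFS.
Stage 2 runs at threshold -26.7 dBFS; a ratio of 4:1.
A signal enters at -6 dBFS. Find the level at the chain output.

-26.275 dBFS

Stage 1: overshoot 20 dB → 20/20 = 1 dB → -25 dBFS.
Stage 2: 1.7 dB above -26.7 dBFS, reduced 4:1 to 0.425 dB above → -26.275 dBFS.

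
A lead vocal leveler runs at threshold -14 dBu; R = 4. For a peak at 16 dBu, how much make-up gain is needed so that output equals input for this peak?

Overshoot 30 dB → 30/4 = 7.5 dB after compression, so the compressed level is -14 + 7.5 = -6.5 dBu.
Make-up = target − compressed = 16 − (-6.5) = 22.5 dB.

22.5 dB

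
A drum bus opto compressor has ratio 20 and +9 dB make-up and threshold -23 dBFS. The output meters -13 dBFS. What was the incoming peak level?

Stripping the +9 dB make-up gives -22 dBFS at the gain stage.
That's 1 dB above the -23 dBFS threshold.
Undo the ratio: input overshoot = 1 × 20 = 20 dB, giving input = -3 dBFS.

-3 dBFS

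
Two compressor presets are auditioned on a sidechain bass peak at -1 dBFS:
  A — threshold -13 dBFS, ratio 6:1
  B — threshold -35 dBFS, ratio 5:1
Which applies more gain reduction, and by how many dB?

B, by 17.2 dB

A: GR = 12 − 12/6 = 10 dB.
B: GR = 34 − 34/5 = 27.2 dB.
Difference: 17.2 dB in favour of B.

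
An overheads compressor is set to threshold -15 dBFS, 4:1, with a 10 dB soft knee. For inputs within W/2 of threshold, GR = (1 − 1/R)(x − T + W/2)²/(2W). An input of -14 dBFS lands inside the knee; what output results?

x − T + W/2 = -14 − (-15) + 5 = 6.
GR = (1 − 1/4) × 6² / 20 = 0.75 × 36 / 20 = 1.35 dB.
Output = -14 − 1.35 = -15.35 dBFS.

-15.35 dBFS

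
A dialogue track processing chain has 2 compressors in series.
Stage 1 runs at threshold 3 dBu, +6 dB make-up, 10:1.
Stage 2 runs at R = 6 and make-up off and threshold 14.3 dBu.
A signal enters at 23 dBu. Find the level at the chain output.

11 dBu

Stage 1: 20 dB above 3 dBu, reduced 10:1 to 2 dB above → 5 dBu; +6 dB make-up → 11 dBu.
Stage 2: below threshold (11 ≤ 14.3); passes unchanged; output 11 dBu.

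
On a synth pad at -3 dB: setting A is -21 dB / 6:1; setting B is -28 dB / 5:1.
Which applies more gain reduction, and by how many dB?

B, by 5 dB

A: 18 dB over, compressed to 3 dB over, so 15 dB of GR.
B: 25 dB over, compressed to 5 dB over, so 20 dB of GR.
B reduces 5 dB more.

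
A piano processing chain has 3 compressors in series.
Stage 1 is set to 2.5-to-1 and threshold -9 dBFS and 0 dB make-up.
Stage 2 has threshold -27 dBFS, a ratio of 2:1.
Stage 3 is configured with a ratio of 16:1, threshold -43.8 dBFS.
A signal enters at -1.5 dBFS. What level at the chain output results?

-42.09375 dBFS

Stage 1: -1.5 dBFS is 7.5 dB over -9 dBFS; at 2.5:1 that becomes 3 dB over, giving -6 dBFS.
Stage 2: 21 dB above -27 dBFS, reduced 2:1 to 10.5 dB above → -16.5 dBFS.
Stage 3: overshoot 27.3 dB → 27.3/16 = 1.70625 dB → -42.09375 dBFS.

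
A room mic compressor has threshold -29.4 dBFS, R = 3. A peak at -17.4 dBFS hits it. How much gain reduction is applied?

The signal is 12 dB above threshold.
After 3:1 compression the overshoot becomes 12/3 = 4 dB.
So the signal is attenuated by 12 − 4 = 8 dB.

8 dB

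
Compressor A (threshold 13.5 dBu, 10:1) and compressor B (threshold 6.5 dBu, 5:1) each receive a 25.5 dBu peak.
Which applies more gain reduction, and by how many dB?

A: 12 dB over, compressed to 1.2 dB over, so 10.8 dB of GR.
B: 19 dB over, compressed to 3.8 dB over, so 15.2 dB of GR.
B applies 4.4 dB more gain reduction.

B, by 4.4 dB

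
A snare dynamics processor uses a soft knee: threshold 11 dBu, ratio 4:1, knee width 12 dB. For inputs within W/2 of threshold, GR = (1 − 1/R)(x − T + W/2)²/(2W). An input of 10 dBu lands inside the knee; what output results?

x − T + W/2 = 10 − 11 + 6 = 5.
GR = (1 − 1/4) × 5² / 24 = 0.75 × 25 / 24 = 0.78125 dB.
Output = 10 − 0.78125 = 9.21875 dBu.

9.21875 dBu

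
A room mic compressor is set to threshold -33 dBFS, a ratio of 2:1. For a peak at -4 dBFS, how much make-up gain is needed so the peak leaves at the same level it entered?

Overshoot 29 dB → 29/2 = 14.5 dB after compression, so the compressed level is -33 + 14.5 = -18.5 dBFS.
Make-up = target − compressed = -4 − (-18.5) = 14.5 dB.

14.5 dB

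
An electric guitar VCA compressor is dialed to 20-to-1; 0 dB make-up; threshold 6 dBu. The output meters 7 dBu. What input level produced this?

Post-compression overshoot = 7 − 6 = 1 dB.
Undo the ratio: input overshoot = 1 × 20 = 20 dB, giving input = 26 dBu.

26 dBu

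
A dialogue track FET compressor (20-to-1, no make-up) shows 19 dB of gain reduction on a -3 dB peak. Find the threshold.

-23 dB

Let T be the threshold. Output overshoot = (input overshoot)/R, so -22 − T = (-3 − T)/20.
20·(-22 − T) = -3 − T → 19·T = -440 − (-3) = -437.
T = -437/19 = -23 dB.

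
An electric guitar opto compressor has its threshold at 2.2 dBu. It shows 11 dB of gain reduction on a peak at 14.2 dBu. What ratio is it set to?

12:1

Input overshoot = 14.2 − 2.2 = 12 dB.
Output overshoot = 12 − 11 = 1 dB.
Ratio = input overshoot / output overshoot = 12 / 1 = 12.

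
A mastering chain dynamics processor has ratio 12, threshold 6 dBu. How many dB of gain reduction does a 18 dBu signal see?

Overshoot = 18 − 6 = 12 dB.
At 12:1, output sits 12/12 = 1 dB above threshold.
GR = overshoot in − overshoot out = 12 − 1 = 11 dB.

11 dB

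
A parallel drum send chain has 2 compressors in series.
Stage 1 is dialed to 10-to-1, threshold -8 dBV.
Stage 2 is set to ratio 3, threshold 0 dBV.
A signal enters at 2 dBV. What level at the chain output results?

-7 dBV

Stage 1: 10 dB above -8 dBV, reduced 10:1 to 1 dB above → -7 dBV.
Stage 2: below threshold (-7 ≤ 0); passes unchanged; output -7 dBV.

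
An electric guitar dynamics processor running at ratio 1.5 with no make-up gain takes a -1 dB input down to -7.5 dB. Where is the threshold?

Gain reduction = -1 − (-7.5) = 6.5 dB; output overshoot = GR / (R − 1) = 6.5 / 0.5 = 13 dB.
Threshold = output − output overshoot = -7.5 − 13 = -20.5 dB.

-20.5 dB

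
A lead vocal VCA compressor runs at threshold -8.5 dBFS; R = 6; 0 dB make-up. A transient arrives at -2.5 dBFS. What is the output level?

The input is 6 dB above the -8.5 dBFS threshold.
6:1 compression reduces that to 6/6 = 1 dB over.
That puts the output at -7.5 dBFS.

-7.5 dBFS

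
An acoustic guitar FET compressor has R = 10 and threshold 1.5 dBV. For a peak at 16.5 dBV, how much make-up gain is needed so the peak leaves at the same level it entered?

13.5 dB

Overshoot 15 dB → 15/10 = 1.5 dB after compression, so the compressed level is 1.5 + 1.5 = 3 dBV.
Make-up = target − compressed = 16.5 − 3 = 13.5 dB.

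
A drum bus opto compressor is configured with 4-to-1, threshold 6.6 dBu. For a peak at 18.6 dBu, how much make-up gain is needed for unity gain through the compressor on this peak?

9 dB

The peak compresses to 6.6 + 12/4 = 9.6 dBu.
To reach 18.6 dBu requires 18.6 − 9.6 = 9 dB of make-up.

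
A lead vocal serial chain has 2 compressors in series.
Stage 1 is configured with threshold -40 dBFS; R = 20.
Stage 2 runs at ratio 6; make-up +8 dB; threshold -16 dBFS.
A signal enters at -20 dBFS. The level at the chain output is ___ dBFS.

-31 dBFS

Stage 1: overshoot 20 dB → 20/20 = 1 dB → -39 dBFS.
Stage 2: -39 dBFS ≤ -16 dBFS, so stage 2 doesn't engage; make-up brings it to -31 dBFS.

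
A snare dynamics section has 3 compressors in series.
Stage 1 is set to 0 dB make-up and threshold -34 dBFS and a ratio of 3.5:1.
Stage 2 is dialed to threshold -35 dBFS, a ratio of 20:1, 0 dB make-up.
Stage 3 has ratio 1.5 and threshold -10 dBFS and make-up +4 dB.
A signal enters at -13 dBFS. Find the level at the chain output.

Stage 1: 21 dB above -34 dBFS, reduced 3.5:1 to 6 dB above → -28 dBFS.
Stage 2: -28 dBFS is 7 dB over -35 dBFS; at 20:1 that becomes 0.35 dB over, giving -34.65 dBFS.
Stage 3: -34.65 dBFS is at or below the -10 dBFS threshold — no compression; make-up brings it to -30.65 dBFS.

-30.65 dBFS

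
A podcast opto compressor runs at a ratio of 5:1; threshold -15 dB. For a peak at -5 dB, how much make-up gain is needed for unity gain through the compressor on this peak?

8 dB

Overshoot 10 dB → 10/5 = 2 dB after compression, so the compressed level is -15 + 2 = -13 dB.
Make-up = target − compressed = -5 − (-13) = 8 dB.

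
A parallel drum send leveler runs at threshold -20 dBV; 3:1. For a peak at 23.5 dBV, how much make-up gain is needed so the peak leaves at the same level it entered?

29 dB

The peak compresses to -20 + 43.5/3 = -5.5 dBV.
To reach 23.5 dBV requires 23.5 − (-5.5) = 29 dB of make-up.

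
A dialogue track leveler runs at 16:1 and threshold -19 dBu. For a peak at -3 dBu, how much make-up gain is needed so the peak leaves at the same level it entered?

Without make-up, output = threshold + overshoot/16 = -19 + 1 = -18 dBu.
Gap to target: 15 dB.

15 dB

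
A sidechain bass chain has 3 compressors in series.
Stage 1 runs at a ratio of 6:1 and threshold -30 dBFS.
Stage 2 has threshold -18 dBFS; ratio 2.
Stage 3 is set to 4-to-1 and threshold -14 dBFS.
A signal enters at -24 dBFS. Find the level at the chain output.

-29 dBFS

Stage 1: 6 dB above -30 dBFS, reduced 6:1 to 1 dB above → -29 dBFS.
Stage 2: below threshold (-29 ≤ -18); passes unchanged; output -29 dBFS.
Stage 3: -29 dBFS ≤ -14 dBFS, so stage 3 doesn't engage; output -29 dBFS.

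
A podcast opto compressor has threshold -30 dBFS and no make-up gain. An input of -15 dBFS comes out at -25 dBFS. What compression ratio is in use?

Input overshoot = -15 − (-30) = 15 dB; output overshoot = -25 − (-30) = 5 dB.
Ratio = 15 / 5 = 3.

3:1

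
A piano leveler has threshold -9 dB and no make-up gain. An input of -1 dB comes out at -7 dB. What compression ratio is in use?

Input overshoot = -1 − (-9) = 8 dB; output overshoot = -7 − (-9) = 2 dB.
Ratio = 8 / 2 = 4.

4:1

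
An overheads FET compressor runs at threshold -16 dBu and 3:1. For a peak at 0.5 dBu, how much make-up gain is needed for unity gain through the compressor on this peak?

11 dB

Without make-up, output = threshold + overshoot/3 = -16 + 5.5 = -10.5 dBu.
Gap to target: 11 dB.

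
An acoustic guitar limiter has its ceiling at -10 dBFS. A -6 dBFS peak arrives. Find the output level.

At ∞:1, everything above -10 dBFS is held at the ceiling.

-10 dBFS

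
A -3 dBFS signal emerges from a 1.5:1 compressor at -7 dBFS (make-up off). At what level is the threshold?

-15 dBFS

Let T be the threshold. Output overshoot = (input overshoot)/R, so -7 − T = (-3 − T)/1.5.
1.5·(-7 − T) = -3 − T → 0.5·T = -10.5 − (-3) = -7.5.
T = -7.5/0.5 = -15 dBFS.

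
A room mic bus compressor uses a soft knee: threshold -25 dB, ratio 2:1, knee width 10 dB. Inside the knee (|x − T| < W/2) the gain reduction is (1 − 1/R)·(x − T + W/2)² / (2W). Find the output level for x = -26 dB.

x − T + W/2 = -26 − (-25) + 5 = 4.
GR = (1 − 1/2) × 4² / 20 = 0.5 × 16 / 20 = 0.4 dB.
Output = -26 − 0.4 = -26.4 dB.

-26.4 dB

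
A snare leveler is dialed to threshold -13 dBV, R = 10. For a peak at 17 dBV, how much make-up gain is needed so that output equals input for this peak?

27 dB

The peak compresses to -13 + 30/10 = -10 dBV.
To reach 17 dBV requires 17 − (-10) = 27 dB of make-up.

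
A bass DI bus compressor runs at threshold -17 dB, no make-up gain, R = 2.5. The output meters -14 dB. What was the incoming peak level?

-9.5 dB

That's 3 dB above the -17 dB threshold.
Input overshoot = R × output overshoot = 7.5 dB → input = -17 + 7.5 = -9.5 dB.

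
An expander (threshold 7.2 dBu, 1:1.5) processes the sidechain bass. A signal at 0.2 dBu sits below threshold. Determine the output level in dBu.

The input is 7 dB below the 7.2 dBu threshold.
A 1:1.5 expander multiplies undershoot by 1.5: 7 × 1.5 = 10.5 dB below threshold.
Output = 7.2 − 10.5 = -3.3 dBu.

-3.3 dBu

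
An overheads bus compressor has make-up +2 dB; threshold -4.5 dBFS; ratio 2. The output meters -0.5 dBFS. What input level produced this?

Stripping the +2 dB make-up gives -2.5 dBFS at the gain stage.
That's 2 dB above the -4.5 dBFS threshold.
Input overshoot = R × output overshoot = 4 dB → input = -4.5 + 4 = -0.5 dBFS.

-0.5 dBFS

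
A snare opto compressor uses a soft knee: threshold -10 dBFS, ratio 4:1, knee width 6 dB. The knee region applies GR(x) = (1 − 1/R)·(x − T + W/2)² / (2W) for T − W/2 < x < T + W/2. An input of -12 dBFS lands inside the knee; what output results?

x − T + W/2 = -12 − (-10) + 3 = 1.
GR = (1 − 1/4) × 1² / 12 = 0.75 × 1 / 12 = 0.0625 dB.
Output = -12 − 0.0625 = -12.0625 dBFS.

-12.0625 dBFS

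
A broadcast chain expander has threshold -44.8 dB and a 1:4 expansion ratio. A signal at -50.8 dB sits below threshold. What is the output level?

-68.8 dB

The input is 6 dB below the -44.8 dB threshold.
A 1:4 expander multiplies undershoot by 4: 6 × 4 = 24 dB below threshold.
Output = -44.8 − 24 = -68.8 dB.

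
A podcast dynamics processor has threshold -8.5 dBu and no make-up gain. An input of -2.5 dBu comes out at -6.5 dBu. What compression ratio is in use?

Input overshoot = -2.5 − (-8.5) = 6 dB; output overshoot = -6.5 − (-8.5) = 2 dB.
Ratio = 6 / 2 = 3.

3:1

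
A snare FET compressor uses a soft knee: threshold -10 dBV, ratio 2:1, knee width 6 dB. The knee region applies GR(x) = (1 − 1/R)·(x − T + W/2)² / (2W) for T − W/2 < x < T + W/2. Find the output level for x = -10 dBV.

x − T + W/2 = -10 − (-10) + 3 = 3.
GR = (1 − 1/2) × 3² / 12 = 0.5 × 9 / 12 = 0.375 dB.
Output = -10 − 0.375 = -10.375 dBV.

-10.375 dBV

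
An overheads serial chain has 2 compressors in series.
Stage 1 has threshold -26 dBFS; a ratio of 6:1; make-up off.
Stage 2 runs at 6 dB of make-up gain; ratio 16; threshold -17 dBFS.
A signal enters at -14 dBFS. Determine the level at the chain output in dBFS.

Stage 1: 12 dB above -26 dBFS, reduced 6:1 to 2 dB above → -24 dBFS.
Stage 2: -24 dBFS is at or below the -17 dBFS threshold — no compression; make-up brings it to -18 dBFS.

-18 dBFS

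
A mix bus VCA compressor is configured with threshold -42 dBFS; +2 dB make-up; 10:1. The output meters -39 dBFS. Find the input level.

-32 dBFS

Remove make-up: -39 − 2 = -41 dBFS.
The compressed level sits -41 − (-42) = 1 dB over threshold.
Undo the ratio: input overshoot = 1 × 10 = 10 dB, giving input = -32 dBFS.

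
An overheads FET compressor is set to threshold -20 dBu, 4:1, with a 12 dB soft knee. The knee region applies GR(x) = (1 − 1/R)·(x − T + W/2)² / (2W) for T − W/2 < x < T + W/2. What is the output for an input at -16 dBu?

x − T + W/2 = -16 − (-20) + 6 = 10.
GR = (1 − 1/4) × 10² / 24 = 0.75 × 100 / 24 = 3.125 dB.
Output = -16 − 3.125 = -19.125 dBu.

-19.125 dBu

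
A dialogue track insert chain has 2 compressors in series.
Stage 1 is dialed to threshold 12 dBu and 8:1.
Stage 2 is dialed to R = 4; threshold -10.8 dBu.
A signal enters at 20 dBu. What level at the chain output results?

Stage 1: overshoot 8 dB → 8/8 = 1 dB → 13 dBu.
Stage 2: 13 dBu is 23.8 dB over -10.8 dBu; at 4:1 that becomes 5.95 dB over, giving -4.85 dBu.

-4.85 dBu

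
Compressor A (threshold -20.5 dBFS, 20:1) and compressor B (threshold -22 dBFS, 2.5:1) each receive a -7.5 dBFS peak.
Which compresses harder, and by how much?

A: 13 dB over, compressed to 0.65 dB over, so 12.35 dB of GR.
B: 14.5 dB over, compressed to 5.8 dB over, so 8.7 dB of GR.
Difference: 3.65 dB in favour of A.

A, by 3.65 dB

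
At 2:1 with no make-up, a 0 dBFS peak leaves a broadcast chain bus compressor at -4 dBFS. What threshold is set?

-8 dBFS

Gain reduction = 0 − (-4) = 4 dB; output overshoot = GR / (R − 1) = 4 / 1 = 4 dB.
Threshold = output − output overshoot = -4 − 4 = -8 dBFS.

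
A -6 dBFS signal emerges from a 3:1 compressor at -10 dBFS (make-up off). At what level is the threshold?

-12 dBFS

Gain reduction = -6 − (-10) = 4 dB; output overshoot = GR / (R − 1) = 4 / 2 = 2 dB.
Threshold = output − output overshoot = -10 − 2 = -12 dBFS.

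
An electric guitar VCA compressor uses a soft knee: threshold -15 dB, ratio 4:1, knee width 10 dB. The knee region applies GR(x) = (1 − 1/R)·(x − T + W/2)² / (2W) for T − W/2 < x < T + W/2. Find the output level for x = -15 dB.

-15.9375 dB

x − T + W/2 = -15 − (-15) + 5 = 5.
GR = (1 − 1/4) × 5² / 20 = 0.75 × 25 / 20 = 0.9375 dB.
Output = -15 − 0.9375 = -15.9375 dB.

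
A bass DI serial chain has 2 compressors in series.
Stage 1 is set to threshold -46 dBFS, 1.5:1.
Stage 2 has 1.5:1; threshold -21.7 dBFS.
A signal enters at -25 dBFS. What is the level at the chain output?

Stage 1: 21 dB above -46 dBFS, reduced 1.5:1 to 14 dB above → -32 dBFS.
Stage 2: -32 dBFS ≤ -21.7 dBFS, so stage 2 doesn't engage; output -32 dBFS.

-32 dBFS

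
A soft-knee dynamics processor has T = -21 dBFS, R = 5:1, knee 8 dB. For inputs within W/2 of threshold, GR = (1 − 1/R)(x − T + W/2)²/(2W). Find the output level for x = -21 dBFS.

-21.8 dBFS

x − T + W/2 = -21 − (-21) + 4 = 4.
GR = (1 − 1/5) × 4² / 16 = 0.8 × 16 / 16 = 0.8 dB.
Output = -21 − 0.8 = -21.8 dBFS.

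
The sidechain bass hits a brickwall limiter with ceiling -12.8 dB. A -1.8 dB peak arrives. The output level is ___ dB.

-12.8 dB

At ∞:1, everything above -12.8 dB is held at the ceiling.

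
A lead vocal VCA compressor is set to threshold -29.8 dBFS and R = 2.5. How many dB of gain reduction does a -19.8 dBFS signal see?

6 dB

-19.8 dBFS exceeds the threshold by 10 dB.
At 2.5:1, output sits 10/2.5 = 4 dB above threshold.
So the signal is attenuated by 10 − 4 = 6 dB.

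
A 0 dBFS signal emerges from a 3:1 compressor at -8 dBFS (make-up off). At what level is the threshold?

Gain reduction = 0 − (-8) = 8 dB; output overshoot = GR / (R − 1) = 8 / 2 = 4 dB.
Threshold = output − output overshoot = -8 − 4 = -12 dBFS.

-12 dBFS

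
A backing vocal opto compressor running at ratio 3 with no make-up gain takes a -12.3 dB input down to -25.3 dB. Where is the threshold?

Gain reduction = -12.3 − (-25.3) = 13 dB; output overshoot = GR / (R − 1) = 13 / 2 = 6.5 dB.
Threshold = output − output overshoot = -25.3 − 6.5 = -31.8 dB.

-31.8 dB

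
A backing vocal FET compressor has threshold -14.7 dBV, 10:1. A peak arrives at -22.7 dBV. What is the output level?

-22.7 dBV is 8 dB below the -14.7 dBV threshold, so no gain reduction is applied.
Output = input = -22.7 dBV.

-22.7 dBV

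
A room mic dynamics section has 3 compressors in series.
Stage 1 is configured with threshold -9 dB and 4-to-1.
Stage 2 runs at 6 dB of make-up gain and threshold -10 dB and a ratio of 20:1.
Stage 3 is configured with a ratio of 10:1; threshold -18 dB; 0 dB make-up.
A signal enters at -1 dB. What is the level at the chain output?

Stage 1: overshoot 8 dB → 8/4 = 2 dB → -7 dB.
Stage 2: 3 dB above -10 dB, reduced 20:1 to 0.15 dB above → -9.85 dB; +6 dB make-up → -3.85 dB.
Stage 3: 14.15 dB above -18 dB, reduced 10:1 to 1.415 dB above → -16.585 dB.

-16.585 dB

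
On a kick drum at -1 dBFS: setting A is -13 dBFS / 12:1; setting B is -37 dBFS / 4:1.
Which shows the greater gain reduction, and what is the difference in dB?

A: 12 dB over, compressed to 1 dB over, so 11 dB of GR.
B: 36 dB over, compressed to 9 dB over, so 27 dB of GR.
B applies 16 dB more gain reduction.

B, by 16 dB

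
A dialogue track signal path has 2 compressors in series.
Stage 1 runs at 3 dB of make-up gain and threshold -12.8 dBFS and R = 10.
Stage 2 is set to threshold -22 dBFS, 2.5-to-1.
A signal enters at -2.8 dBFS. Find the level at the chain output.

-16.72 dBFS

Stage 1: -2.8 dBFS is 10 dB over -12.8 dBFS; at 10:1 that becomes 1 dB over, giving -11.8 dBFS; +3 dB make-up → -8.8 dBFS.
Stage 2: 13.2 dB above -22 dBFS, reduced 2.5:1 to 5.28 dB above → -16.72 dBFS.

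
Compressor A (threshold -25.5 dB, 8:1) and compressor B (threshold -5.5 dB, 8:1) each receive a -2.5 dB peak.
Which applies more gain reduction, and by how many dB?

A, by 17.5 dB

A: overshoot 23 dB → output overshoot 2.875 dB → GR 20.125 dB.
B: overshoot 3 dB → output overshoot 0.375 dB → GR 2.625 dB.
A reduces 17.5 dB more.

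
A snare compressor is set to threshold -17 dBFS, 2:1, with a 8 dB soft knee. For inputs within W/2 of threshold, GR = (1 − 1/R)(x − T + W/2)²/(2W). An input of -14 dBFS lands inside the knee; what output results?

x − T + W/2 = -14 − (-17) + 4 = 7.
GR = (1 − 1/2) × 7² / 16 = 0.5 × 49 / 16 = 1.53125 dB.
Output = -14 − 1.53125 = -15.53125 dBFS.

-15.53125 dBFS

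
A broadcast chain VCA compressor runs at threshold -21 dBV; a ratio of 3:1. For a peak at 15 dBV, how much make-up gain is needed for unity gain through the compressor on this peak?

The peak compresses to -21 + 36/3 = -9 dBV.
To reach 15 dBV requires 15 − (-9) = 24 dB of make-up.

24 dB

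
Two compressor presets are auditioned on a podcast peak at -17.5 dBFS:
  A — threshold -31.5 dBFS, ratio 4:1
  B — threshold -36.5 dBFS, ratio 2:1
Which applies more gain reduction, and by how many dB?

A: GR = 14 − 14/4 = 10.5 dB.
B: GR = 19 − 19/2 = 9.5 dB.
Difference: 1 dB in favour of A.

A, by 1 dB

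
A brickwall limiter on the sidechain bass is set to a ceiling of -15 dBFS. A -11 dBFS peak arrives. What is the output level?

-15 dBFS

The limiter clamps the peak to its -15 dBFS ceiling.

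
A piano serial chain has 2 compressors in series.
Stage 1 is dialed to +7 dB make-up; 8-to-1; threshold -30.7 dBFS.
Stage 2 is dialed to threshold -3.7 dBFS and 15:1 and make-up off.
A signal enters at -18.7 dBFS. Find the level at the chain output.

-22.2 dBFS

Stage 1: 12 dB above -30.7 dBFS, reduced 8:1 to 1.5 dB above → -29.2 dBFS; +7 dB make-up → -22.2 dBFS.
Stage 2: -22.2 dBFS is at or below the -3.7 dBFS threshold — no compression; output -22.2 dBFS.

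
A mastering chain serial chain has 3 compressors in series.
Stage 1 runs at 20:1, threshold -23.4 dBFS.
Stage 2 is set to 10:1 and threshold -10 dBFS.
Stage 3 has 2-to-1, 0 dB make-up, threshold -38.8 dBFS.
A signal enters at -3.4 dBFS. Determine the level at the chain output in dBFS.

-30.6 dBFS

Stage 1: 20 dB above -23.4 dBFS, reduced 20:1 to 1 dB above → -22.4 dBFS.
Stage 2: -22.4 dBFS ≤ -10 dBFS, so stage 2 doesn't engage; output -22.4 dBFS.
Stage 3: 16.4 dB above -38.8 dBFS, reduced 2:1 to 8.2 dB above → -30.6 dBFS.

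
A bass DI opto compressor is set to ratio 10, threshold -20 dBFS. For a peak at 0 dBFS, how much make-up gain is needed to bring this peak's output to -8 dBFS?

Without make-up, output = threshold + overshoot/10 = -20 + 2 = -18 dBFS.
Gap to target: 10 dB.

10 dB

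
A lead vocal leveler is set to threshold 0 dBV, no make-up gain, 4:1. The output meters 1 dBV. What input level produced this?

The compressed level sits 1 − 0 = 1 dB over threshold.
Input overshoot = R × output overshoot = 4 dB → input = 0 + 4 = 4 dBV.

4 dBV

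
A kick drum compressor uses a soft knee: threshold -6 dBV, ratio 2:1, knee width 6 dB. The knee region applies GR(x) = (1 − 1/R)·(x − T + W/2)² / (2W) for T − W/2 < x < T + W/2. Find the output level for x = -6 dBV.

-6.375 dBV

x − T + W/2 = -6 − (-6) + 3 = 3.
GR = (1 − 1/2) × 3² / 12 = 0.5 × 9 / 12 = 0.375 dB.
Output = -6 − 0.375 = -6.375 dBV.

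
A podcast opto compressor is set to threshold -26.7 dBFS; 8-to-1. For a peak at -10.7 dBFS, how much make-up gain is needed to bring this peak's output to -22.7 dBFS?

Overshoot 16 dB → 16/8 = 2 dB after compression, so the compressed level is -26.7 + 2 = -24.7 dBFS.
Make-up = target − compressed = -22.7 − (-24.7) = 2 dB.

2 dB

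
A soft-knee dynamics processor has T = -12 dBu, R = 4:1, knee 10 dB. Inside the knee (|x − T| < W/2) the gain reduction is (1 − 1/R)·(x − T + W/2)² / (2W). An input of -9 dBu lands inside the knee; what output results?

x − T + W/2 = -9 − (-12) + 5 = 8.
GR = (1 − 1/4) × 8² / 20 = 0.75 × 64 / 20 = 2.4 dB.
Output = -9 − 2.4 = -11.4 dBu.

-11.4 dBu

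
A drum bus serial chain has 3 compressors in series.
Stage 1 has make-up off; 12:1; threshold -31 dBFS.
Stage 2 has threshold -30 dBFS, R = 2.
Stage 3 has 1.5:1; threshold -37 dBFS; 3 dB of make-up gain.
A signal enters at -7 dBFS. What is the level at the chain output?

Stage 1: -7 dBFS is 24 dB over -31 dBFS; at 12:1 that becomes 2 dB over, giving -29 dBFS.
Stage 2: overshoot 1 dB → 1/2 = 0.5 dB → -29.5 dBFS.
Stage 3: overshoot 7.5 dB → 7.5/1.5 = 5 dB → -32 dBFS; +3 dB make-up → -29 dBFS.

-29 dBFS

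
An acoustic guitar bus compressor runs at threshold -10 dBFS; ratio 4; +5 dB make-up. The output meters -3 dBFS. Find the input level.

-2 dBFS

Stripping the +5 dB make-up gives -8 dBFS at the gain stage.
Post-compression overshoot = -8 − (-10) = 2 dB.
Undo the ratio: input overshoot = 2 × 4 = 8 dB, giving input = -2 dBFS.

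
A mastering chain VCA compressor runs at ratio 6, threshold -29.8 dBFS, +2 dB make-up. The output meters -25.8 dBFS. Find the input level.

-17.8 dBFS

Before make-up, the level was -25.8 − 2 = -27.8 dBFS.
Post-compression overshoot = -27.8 − (-29.8) = 2 dB.
Before 6:1 compression the overshoot was 2 × 6 = 12 dB, so input = -29.8 + 12 = -17.8 dBFS.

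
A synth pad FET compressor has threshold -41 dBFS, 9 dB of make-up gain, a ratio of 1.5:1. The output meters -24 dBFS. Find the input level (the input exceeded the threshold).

-29 dBFS

Stripping the +9 dB make-up gives -33 dBFS at the gain stage.
That's 8 dB above the -41 dBFS threshold.
Undo the ratio: input overshoot = 8 × 1.5 = 12 dB, giving input = -29 dBFS.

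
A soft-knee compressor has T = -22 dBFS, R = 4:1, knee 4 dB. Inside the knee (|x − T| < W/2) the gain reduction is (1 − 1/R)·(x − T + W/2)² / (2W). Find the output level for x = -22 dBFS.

x − T + W/2 = -22 − (-22) + 2 = 2.
GR = (1 − 1/4) × 2² / 8 = 0.75 × 4 / 8 = 0.375 dB.
Output = -22 − 0.375 = -22.375 dBFS.

-22.375 dBFS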